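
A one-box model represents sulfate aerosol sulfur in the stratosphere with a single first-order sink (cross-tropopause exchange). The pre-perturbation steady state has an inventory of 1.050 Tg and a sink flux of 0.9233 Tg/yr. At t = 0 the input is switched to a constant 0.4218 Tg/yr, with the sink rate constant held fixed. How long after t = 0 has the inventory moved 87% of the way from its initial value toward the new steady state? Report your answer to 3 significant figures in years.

2.32 yr

τ = M₀/F₀ = 1.050/0.9233 = 1.137 yr.
The remaining gap fraction is e^(−t/τ); 87% covered ⇒ e^(−t/τ) = 0.130.
t = −τ ln(0.130) = 1.137 × 2.040 = 2.320 yr.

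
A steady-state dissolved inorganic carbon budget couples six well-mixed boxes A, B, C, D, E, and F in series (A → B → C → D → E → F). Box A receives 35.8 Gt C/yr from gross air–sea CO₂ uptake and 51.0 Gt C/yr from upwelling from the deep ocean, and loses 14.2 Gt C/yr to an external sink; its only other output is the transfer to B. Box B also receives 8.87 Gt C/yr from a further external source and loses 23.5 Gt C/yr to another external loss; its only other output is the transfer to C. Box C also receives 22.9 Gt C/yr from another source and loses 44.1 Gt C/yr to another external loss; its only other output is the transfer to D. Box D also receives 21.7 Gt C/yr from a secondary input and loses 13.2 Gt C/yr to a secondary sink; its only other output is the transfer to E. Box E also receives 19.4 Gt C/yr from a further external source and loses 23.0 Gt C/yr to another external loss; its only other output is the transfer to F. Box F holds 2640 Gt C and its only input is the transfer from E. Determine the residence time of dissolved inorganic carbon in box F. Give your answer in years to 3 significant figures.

Box A: F(A→B) = (35.8 + 51.0) − 14.2 = 72.600 Gt C/yr.
Box B: F(B→C) = (72.600 + 8.87) − 23.5 = 57.970 Gt C/yr.
Box C: F(C→D) = (57.970 + 22.9) − 44.1 = 36.770 Gt C/yr.
Box D: F(D→E) = (36.770 + 21.7) − 13.2 = 45.270 Gt C/yr.
Box E: F(E→F) = (45.270 + 19.4) − 23.0 = 41.670 Gt C/yr.
Box F throughput = its input = 41.670 Gt C/yr; τ = 2640 / 41.670 = 63.35 yr.

63.4 yr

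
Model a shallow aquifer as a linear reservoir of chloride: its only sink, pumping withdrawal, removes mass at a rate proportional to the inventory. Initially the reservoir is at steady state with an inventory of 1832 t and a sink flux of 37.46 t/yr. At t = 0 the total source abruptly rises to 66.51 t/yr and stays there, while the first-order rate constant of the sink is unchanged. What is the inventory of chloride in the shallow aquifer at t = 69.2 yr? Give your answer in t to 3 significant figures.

2910 t

Residence time τ = M₀/F₀ = 48.91 yr. The eventual steady state is M_∞ = M₀·(F₁/F₀) = 1832 × 66.51/37.46 = 3252.7 t.
The anomaly ΔM(t) = M(t) − M_∞ decays as ΔM₀·e^(−t/τ) with ΔM₀ = 1832 − 3252.7 = −1421 t.
At t = 69.2 yr, e^(−t/τ) = e^(−1.415) = 0.2429, so ΔM = −345.1 t and M = 3252.7 − 345.1 = 2907.6 t.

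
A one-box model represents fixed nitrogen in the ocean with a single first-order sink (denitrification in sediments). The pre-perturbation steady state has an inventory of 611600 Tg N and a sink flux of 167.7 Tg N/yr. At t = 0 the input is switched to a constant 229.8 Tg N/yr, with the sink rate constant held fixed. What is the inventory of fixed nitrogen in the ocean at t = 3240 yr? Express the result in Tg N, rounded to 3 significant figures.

745000 Tg N

The sink rate constant is k = F₀/M₀ = 167.7/611600 = 0.0002742 yr⁻¹.
Solving dM/dt = F₁ − kM with M(0) = M₀ gives M(t) = F₁/k + (M₀ − F₁/k)·e^(−kt).
F₁/k = 229.8/0.0002742 = 838080 Tg N; kt = 0.0002742 × 3240 = 0.8884, e^(−kt) = 0.4113.
M(3240) = 838080 + (611600 − 838080) × 0.4113 = 838080 − 93150 = 744920 Tg N.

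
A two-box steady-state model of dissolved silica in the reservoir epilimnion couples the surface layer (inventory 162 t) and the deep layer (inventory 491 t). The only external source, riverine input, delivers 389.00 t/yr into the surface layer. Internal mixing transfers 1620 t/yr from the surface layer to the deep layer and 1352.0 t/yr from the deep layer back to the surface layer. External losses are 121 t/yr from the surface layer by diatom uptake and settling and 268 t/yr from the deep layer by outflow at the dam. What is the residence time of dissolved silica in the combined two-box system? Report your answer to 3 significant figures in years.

For the system as a whole, the A↔B exchange is internal and contributes nothing to the throughput; only the external sinks remove mass.
M_total = 162 + 491 = 653.00 t.
ΣF_external_out = 121 + 268 = 389.00 t/yr.
τ = M_total / ΣF_ext = 653.00 / 389.00 = 1.679 yr.

1.68 yr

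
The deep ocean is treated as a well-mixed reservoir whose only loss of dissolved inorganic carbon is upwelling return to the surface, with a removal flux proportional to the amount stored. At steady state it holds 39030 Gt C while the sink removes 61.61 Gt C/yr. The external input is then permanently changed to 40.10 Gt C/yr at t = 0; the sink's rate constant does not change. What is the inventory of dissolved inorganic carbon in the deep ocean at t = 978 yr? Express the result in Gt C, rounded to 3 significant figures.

28300 Gt C

The sink rate constant is k = F₀/M₀ = 61.61/39030 = 0.001579 yr⁻¹.
Solving dM/dt = F₁ − kM with M(0) = M₀ gives M(t) = F₁/k + (M₀ − F₁/k)·e^(−kt).
F₁/k = 40.10/0.001579 = 25403 Gt C; kt = 0.001579 × 978 = 1.544, e^(−kt) = 0.2136.
M(978) = 25403 + (39030 − 25403) × 0.2136 = 25403 + 2910 = 28314 Gt C.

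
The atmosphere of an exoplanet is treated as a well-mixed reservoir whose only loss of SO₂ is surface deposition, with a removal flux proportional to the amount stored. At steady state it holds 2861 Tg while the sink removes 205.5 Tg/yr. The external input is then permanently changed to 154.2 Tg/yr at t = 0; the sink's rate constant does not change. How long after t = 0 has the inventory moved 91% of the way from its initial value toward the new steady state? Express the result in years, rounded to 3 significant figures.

τ = M₀/F₀ = 2861/205.5 = 13.92 yr.
The remaining gap fraction is e^(−t/τ); 91% covered ⇒ e^(−t/τ) = 0.0900.
t = −τ ln(0.0900) = 13.92 × 2.408 = 33.52 yr.

33.5 yr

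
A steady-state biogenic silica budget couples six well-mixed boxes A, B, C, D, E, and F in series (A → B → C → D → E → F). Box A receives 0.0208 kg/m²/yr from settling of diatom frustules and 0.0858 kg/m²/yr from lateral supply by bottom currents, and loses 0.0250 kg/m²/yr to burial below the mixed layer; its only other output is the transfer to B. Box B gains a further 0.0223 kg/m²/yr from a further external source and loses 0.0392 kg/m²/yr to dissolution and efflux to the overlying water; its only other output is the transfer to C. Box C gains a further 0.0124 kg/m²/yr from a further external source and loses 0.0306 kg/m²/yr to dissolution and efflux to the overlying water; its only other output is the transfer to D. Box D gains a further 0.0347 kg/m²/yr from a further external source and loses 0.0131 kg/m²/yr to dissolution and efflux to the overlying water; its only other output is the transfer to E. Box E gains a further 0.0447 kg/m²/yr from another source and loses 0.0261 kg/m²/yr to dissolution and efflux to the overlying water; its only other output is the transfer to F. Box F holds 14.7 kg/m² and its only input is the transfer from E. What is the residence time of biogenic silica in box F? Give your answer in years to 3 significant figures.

170 yr

Box A: F(A→B) = (0.0208 + 0.0858) − 0.0250 = 0.081600 kg/m²/yr.
Box B: F(B→C) = (0.081600 + 0.0223) − 0.0392 = 0.064700 kg/m²/yr.
Box C: F(C→D) = (0.064700 + 0.0124) − 0.0306 = 0.046500 kg/m²/yr.
Box D: F(D→E) = (0.046500 + 0.0347) − 0.0131 = 0.068100 kg/m²/yr.
Box E: F(E→F) = (0.068100 + 0.0447) − 0.0261 = 0.086700 kg/m²/yr.
Box F throughput = its input = 0.086700 kg/m²/yr; τ = 14.7 / 0.086700 = 169.6 yr.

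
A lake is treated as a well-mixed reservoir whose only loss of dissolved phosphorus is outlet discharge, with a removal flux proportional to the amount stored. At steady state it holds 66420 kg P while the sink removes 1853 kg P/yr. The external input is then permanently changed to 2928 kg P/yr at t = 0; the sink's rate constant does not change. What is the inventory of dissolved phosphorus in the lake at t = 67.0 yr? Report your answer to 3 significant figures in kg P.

99000 kg P

τ = M₀/F₀ = 66420/1853 = 35.84 yr; rate constant k = 1/τ.
New steady state M_∞ = F₁/k = F₁·τ = 2928 × 35.84 = 104950 kg P.
M(t) = M_∞ + (M₀ − M_∞)·e^(−t/τ); t/τ = 67.0/35.84 = 1.869, so e^(−t/τ) = 0.1542.
M(t) = 104950 − 38530 × 0.1542 = 99009 kg P.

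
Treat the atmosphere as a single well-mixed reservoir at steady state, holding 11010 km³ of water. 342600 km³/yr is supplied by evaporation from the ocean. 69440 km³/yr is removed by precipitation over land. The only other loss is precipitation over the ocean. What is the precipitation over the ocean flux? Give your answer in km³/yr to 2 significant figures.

270000 km³/yr

At steady state ΣF_in = ΣF_out.
ΣF_in = 342600 km³/yr.
Precipitation over the ocean flux = ΣF_in − (69440) = 342600 − 69440 = 273200 km³/yr.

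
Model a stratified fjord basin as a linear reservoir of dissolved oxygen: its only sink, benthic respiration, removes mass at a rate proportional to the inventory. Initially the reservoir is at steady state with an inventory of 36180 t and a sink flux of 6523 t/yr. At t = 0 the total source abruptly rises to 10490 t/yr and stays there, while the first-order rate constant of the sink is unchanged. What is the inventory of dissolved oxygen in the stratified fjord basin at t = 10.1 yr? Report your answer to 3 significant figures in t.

Residence time τ = M₀/F₀ = 5.547 yr. The eventual steady state is M_∞ = M₀·(F₁/F₀) = 36180 × 10490/6523 = 58183 t.
The anomaly ΔM(t) = M(t) − M_∞ decays as ΔM₀·e^(−t/τ) with ΔM₀ = 36180 − 58183 = −22000 t.
At t = 10.1 yr, e^(−t/τ) = e^(−1.821) = 0.1619, so ΔM = −3562 t and M = 58183 − 3562 = 54621 t.

54600 t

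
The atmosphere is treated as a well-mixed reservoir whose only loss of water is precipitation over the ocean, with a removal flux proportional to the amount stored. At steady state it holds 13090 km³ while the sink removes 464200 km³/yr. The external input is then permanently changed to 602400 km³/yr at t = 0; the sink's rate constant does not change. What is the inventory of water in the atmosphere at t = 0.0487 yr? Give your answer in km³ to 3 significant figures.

16300 km³

The sink rate constant is k = F₀/M₀ = 464200/13090 = 35.46 yr⁻¹.
Solving dM/dt = F₁ − kM with M(0) = M₀ gives M(t) = F₁/k + (M₀ − F₁/k)·e^(−kt).
F₁/k = 602400/35.46 = 16987 km³; kt = 35.46 × 0.0487 = 1.727, e^(−kt) = 0.1778.
M(0.0487) = 16987 + (13090 − 16987) × 0.1778 = 16987 − 693.0 = 16294 km³.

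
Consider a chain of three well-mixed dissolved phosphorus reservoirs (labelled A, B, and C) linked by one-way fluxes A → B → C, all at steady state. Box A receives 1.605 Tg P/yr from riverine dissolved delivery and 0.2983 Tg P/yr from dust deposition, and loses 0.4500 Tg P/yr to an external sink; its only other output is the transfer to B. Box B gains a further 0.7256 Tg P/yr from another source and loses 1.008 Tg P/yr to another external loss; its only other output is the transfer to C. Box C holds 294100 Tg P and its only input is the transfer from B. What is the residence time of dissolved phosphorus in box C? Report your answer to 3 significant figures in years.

Box A: F(A→B) = (1.605 + 0.2983) − 0.4500 = 1.4533 Tg P/yr.
Box B: F(B→C) = (1.4533 + 0.7256) − 1.008 = 1.1709 Tg P/yr.
Box C throughput = its input = 1.1709 Tg P/yr; τ = 294100 / 1.1709 = 251200 yr.

251000 yr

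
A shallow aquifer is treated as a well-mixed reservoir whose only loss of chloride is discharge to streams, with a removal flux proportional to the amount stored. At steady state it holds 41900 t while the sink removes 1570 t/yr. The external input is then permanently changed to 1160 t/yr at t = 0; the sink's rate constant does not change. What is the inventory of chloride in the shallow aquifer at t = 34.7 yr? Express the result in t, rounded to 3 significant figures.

33900 t

τ = M₀/F₀ = 41900/1570 = 26.69 yr; rate constant k = 1/τ.
New steady state M_∞ = F₁/k = F₁·τ = 1160 × 26.69 = 30958 t.
M(t) = M_∞ + (M₀ − M_∞)·e^(−t/τ); t/τ = 34.7/26.69 = 1.300, so e^(−t/τ) = 0.2725.
M(t) = 30958 + 10940 × 0.2725 = 33939 t.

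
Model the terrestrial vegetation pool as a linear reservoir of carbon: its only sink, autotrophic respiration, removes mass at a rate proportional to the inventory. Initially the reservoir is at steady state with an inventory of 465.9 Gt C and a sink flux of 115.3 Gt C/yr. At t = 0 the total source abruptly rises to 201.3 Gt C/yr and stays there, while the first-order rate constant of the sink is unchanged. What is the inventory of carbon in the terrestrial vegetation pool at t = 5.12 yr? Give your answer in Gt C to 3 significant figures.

716 Gt C

Residence time τ = M₀/F₀ = 4.041 yr. The eventual steady state is M_∞ = M₀·(F₁/F₀) = 465.9 × 201.3/115.3 = 813.41 Gt C.
The anomaly ΔM(t) = M(t) − M_∞ decays as ΔM₀·e^(−t/τ) with ΔM₀ = 465.9 − 813.41 = −347.5 Gt C.
At t = 5.12 yr, e^(−t/τ) = e^(−1.267) = 0.2817, so ΔM = −97.88 Gt C and M = 813.41 − 97.88 = 715.53 Gt C.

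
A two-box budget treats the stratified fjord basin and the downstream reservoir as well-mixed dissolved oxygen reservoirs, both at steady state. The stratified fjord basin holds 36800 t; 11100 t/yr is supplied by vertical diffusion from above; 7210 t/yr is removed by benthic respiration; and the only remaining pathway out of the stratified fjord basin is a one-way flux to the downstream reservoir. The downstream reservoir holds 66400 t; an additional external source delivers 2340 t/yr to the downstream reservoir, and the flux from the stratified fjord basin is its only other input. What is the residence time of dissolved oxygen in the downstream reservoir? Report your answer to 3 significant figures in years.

10.7 yr

Balance the stratified fjord basin: ΣF_in = 11100 t/yr.
Flux to the downstream reservoir = ΣF_in − (7210) = 3890.0 t/yr.
Total input to the downstream reservoir = 3890.0 + 2340 = 6230.0 t/yr; at steady state this equals its total output.
τ = M / F = 66400 / 6230.0 = 10.66 yr.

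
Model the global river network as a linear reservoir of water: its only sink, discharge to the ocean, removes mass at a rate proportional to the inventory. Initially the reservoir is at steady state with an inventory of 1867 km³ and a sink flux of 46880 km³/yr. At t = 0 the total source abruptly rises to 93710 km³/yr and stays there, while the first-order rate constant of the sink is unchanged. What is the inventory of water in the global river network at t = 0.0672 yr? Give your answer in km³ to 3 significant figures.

The sink rate constant is k = F₀/M₀ = 46880/1867 = 25.11 yr⁻¹.
Solving dM/dt = F₁ − kM with M(0) = M₀ gives M(t) = F₁/k + (M₀ − F₁/k)·e^(−kt).
F₁/k = 93710/25.11 = 3732.0 km³; kt = 25.11 × 0.0672 = 1.687, e^(−kt) = 0.1850.
M(0.0672) = 3732.0 + (1867 − 3732.0) × 0.1850 = 3732.0 − 345.0 = 3387.0 km³.

3390 km³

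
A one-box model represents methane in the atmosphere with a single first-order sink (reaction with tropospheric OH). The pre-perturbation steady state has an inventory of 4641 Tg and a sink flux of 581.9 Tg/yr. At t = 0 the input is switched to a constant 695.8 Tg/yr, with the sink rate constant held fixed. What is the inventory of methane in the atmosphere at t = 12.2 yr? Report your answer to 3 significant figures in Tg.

5350 Tg

The sink rate constant is k = F₀/M₀ = 581.9/4641 = 0.1254 yr⁻¹.
Solving dM/dt = F₁ − kM with M(0) = M₀ gives M(t) = F₁/k + (M₀ − F₁/k)·e^(−kt).
F₁/k = 695.8/0.1254 = 5549.4 Tg; kt = 0.1254 × 12.2 = 1.530, e^(−kt) = 0.2166.
M(12.2) = 5549.4 + (4641 − 5549.4) × 0.2166 = 5549.4 − 196.8 = 5352.6 Tg.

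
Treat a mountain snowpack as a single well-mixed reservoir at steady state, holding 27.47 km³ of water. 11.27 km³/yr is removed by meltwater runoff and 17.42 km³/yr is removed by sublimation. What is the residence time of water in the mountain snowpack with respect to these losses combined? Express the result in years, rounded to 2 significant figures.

Total removal = 11.27 + 17.42 = 28.690 km³/yr.
τ = M / ΣF_out = 27.47 / 28.690 = 0.9575 yr.

0.96 yr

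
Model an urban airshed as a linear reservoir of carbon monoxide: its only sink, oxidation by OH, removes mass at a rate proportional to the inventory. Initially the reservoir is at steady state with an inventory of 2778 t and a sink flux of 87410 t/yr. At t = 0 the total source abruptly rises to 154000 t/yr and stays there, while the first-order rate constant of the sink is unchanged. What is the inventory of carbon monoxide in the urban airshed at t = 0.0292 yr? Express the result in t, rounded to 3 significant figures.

4050 t

Residence time τ = M₀/F₀ = 0.03178 yr. The eventual steady state is M_∞ = M₀·(F₁/F₀) = 2778 × 154000/87410 = 4894.3 t.
The anomaly ΔM(t) = M(t) − M_∞ decays as ΔM₀·e^(−t/τ) with ΔM₀ = 2778 − 4894.3 = −2116 t.
At t = 0.0292 yr, e^(−t/τ) = e^(−0.9188) = 0.3990, so ΔM = −844.4 t and M = 4894.3 − 844.4 = 4049.9 t.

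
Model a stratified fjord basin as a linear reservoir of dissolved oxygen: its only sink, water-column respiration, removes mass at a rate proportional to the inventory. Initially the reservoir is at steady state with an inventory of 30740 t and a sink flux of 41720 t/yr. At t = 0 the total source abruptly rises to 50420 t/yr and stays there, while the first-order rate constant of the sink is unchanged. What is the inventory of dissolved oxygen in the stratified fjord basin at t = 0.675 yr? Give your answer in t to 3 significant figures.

τ = M₀/F₀ = 30740/41720 = 0.7368 yr; rate constant k = 1/τ.
New steady state M_∞ = F₁/k = F₁·τ = 50420 × 0.7368 = 37150 t.
M(t) = M_∞ + (M₀ − M_∞)·e^(−t/τ); t/τ = 0.675/0.7368 = 0.9161, so e^(−t/τ) = 0.4001.
M(t) = 37150 − 6410 × 0.4001 = 34586 t.

34600 t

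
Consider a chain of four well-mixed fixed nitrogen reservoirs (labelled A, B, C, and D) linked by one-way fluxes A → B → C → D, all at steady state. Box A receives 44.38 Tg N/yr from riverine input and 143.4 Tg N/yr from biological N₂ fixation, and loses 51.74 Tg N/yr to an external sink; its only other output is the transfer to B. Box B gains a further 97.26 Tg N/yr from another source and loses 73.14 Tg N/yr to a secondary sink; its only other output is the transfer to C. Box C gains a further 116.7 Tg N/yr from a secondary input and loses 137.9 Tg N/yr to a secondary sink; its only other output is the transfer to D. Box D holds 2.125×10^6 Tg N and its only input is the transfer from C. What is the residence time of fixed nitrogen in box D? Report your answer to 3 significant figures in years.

Box A: F(A→B) = (44.38 + 143.4) − 51.74 = 136.04 Tg N/yr.
Box B: F(B→C) = (136.04 + 97.26) − 73.14 = 160.16 Tg N/yr.
Box C: F(C→D) = (160.16 + 116.7) − 137.9 = 138.96 Tg N/yr.
Box D throughput = its input = 138.96 Tg N/yr; τ = 2.125×10^6 / 138.96 = 15290 yr.

15300 yr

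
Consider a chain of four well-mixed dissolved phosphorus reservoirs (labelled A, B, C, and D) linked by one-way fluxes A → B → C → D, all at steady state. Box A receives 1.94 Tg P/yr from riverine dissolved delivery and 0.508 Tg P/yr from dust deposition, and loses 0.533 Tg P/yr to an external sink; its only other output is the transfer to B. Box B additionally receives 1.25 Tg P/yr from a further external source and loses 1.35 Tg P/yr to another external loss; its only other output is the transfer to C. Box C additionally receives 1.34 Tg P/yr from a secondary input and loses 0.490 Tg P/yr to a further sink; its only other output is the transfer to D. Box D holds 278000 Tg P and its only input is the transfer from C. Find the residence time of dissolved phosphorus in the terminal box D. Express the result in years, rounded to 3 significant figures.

104000 yr

Box A: F(A→B) = (1.94 + 0.508) − 0.533 = 1.9150 Tg P/yr.
Box B: F(B→C) = (1.9150 + 1.25) − 1.35 = 1.8150 Tg P/yr.
Box C: F(C→D) = (1.8150 + 1.34) − 0.490 = 2.6650 Tg P/yr.
Box D throughput = its input = 2.6650 Tg P/yr; τ = 278000 / 2.6650 = 104300 yr.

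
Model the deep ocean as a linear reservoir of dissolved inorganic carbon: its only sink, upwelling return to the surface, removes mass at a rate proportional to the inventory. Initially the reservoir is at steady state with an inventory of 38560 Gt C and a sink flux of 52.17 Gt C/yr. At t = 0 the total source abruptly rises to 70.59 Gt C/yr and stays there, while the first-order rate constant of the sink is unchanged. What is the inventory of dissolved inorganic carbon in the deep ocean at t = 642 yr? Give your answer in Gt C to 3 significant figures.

46500 Gt C

The sink rate constant is k = F₀/M₀ = 52.17/38560 = 0.001353 yr⁻¹.
Solving dM/dt = F₁ − kM with M(0) = M₀ gives M(t) = F₁/k + (M₀ − F₁/k)·e^(−kt).
F₁/k = 70.59/0.001353 = 52175 Gt C; kt = 0.001353 × 642 = 0.8686, e^(−kt) = 0.4195.
M(642) = 52175 + (38560 − 52175) × 0.4195 = 52175 − 5712 = 46463 Gt C.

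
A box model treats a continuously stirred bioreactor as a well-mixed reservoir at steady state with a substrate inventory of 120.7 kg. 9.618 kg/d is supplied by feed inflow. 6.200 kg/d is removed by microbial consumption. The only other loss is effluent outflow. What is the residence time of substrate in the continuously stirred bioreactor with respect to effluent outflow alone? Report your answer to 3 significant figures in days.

35.3 d

At steady state ΣF_in = ΣF_out.
ΣF_in = 9.6180 kg/d.
Effluent outflow flux = ΣF_in − (6.200) = 9.6180 − 6.200 = 3.418 kg/d.
τ = M / F = 120.7 / 3.418 = 35.31 d.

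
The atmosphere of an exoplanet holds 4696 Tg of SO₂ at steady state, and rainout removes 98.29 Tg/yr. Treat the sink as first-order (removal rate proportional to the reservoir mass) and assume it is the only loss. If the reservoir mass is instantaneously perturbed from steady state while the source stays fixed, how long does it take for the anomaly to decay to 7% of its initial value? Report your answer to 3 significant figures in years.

127 yr

For a linear reservoir the anomaly decays as exp(−t/τ) with τ = M/F = 4696/98.29 = 47.78 yr.
exp(−t/τ) = 0.07 ⇒ t = −τ ln(0.07) = 47.78 × 2.659 = 127.1 yr.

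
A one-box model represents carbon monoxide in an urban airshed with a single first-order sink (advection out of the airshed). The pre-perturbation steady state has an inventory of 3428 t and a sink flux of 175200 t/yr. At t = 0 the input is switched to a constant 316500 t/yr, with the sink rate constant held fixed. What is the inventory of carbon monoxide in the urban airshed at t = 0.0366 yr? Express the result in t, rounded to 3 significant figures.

5770 t

τ = M₀/F₀ = 3428/175200 = 0.01957 yr; rate constant k = 1/τ.
New steady state M_∞ = F₁/k = F₁·τ = 316500 × 0.01957 = 6192.7 t.
M(t) = M_∞ + (M₀ − M_∞)·e^(−t/τ); t/τ = 0.0366/0.01957 = 1.871, so e^(−t/τ) = 0.1540.
M(t) = 6192.7 − 2765 × 0.1540 = 5766.8 t.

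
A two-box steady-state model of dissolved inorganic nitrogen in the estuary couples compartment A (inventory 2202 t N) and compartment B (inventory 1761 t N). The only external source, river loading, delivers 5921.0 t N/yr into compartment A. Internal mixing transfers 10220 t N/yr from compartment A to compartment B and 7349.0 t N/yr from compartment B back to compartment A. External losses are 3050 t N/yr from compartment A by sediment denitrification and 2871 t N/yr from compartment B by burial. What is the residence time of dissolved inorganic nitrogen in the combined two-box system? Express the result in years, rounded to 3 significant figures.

Treat the two boxes together as one reservoir: the mixing fluxes between them are internal recycling, so τ = ΣM / Σ(external losses).
M_total = 2202 + 1761 = 3963.0 t N.
ΣF_external_out = 3050 + 2871 = 5921.0 t N/yr.
τ = M_total / ΣF_ext = 3963.0 / 5921.0 = 0.6693 yr.

0.669 yr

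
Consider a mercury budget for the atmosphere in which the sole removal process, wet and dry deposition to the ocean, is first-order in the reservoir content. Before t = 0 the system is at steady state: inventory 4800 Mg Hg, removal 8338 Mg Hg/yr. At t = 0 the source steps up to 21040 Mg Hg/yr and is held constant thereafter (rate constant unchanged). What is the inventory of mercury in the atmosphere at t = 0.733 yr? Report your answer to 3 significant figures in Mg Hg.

10100 Mg Hg

Residence time τ = M₀/F₀ = 0.5757 yr. The eventual steady state is M_∞ = M₀·(F₁/F₀) = 4800 × 21040/8338 = 12112 Mg Hg.
The anomaly ΔM(t) = M(t) − M_∞ decays as ΔM₀·e^(−t/τ) with ΔM₀ = 4800 − 12112 = −7312 Mg Hg.
At t = 0.733 yr, e^(−t/τ) = e^(−1.273) = 0.2799, so ΔM = −2047 Mg Hg and M = 12112 − 2047 = 10065 Mg Hg.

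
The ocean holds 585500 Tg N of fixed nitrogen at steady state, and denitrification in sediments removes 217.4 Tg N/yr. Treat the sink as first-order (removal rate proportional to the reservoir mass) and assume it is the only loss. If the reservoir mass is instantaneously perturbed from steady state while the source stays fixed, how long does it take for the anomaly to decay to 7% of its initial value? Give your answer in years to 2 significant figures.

For a linear reservoir the anomaly decays as exp(−t/τ) with τ = M/F = 585500/217.4 = 2693 yr.
exp(−t/τ) = 0.07 ⇒ t = −τ ln(0.07) = 2693 × 2.659 = 7162 yr.

7200 yr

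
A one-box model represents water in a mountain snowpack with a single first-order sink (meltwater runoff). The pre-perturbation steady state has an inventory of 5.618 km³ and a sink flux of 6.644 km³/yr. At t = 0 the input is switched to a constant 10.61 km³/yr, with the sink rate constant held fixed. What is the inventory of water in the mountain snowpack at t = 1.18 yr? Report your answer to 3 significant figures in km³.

The sink rate constant is k = F₀/M₀ = 6.644/5.618 = 1.183 yr⁻¹.
Solving dM/dt = F₁ − kM with M(0) = M₀ gives M(t) = F₁/k + (M₀ − F₁/k)·e^(−kt).
F₁/k = 10.61/1.183 = 8.9716 km³; kt = 1.183 × 1.18 = 1.396, e^(−kt) = 0.2477.
M(1.18) = 8.9716 + (5.618 − 8.9716) × 0.2477 = 8.9716 − 0.8307 = 8.1408 km³.

8.14 km³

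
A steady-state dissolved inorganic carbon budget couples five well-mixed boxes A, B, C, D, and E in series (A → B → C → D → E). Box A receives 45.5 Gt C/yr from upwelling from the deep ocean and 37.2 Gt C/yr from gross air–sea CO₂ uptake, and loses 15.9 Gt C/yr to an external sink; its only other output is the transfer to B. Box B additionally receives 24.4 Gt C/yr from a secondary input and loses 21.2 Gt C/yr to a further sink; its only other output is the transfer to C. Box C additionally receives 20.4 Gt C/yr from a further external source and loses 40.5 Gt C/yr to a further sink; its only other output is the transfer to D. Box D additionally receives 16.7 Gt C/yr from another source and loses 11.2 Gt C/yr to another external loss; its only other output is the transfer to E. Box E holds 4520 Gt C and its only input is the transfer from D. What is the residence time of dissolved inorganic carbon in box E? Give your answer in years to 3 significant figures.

Box A: F(A→B) = (45.5 + 37.2) − 15.9 = 66.800 Gt C/yr.
Box B: F(B→C) = (66.800 + 24.4) − 21.2 = 70.000 Gt C/yr.
Box C: F(C→D) = (70.000 + 20.4) − 40.5 = 49.900 Gt C/yr.
Box D: F(D→E) = (49.900 + 16.7) − 11.2 = 55.400 Gt C/yr.
Box E throughput = its input = 55.400 Gt C/yr; τ = 4520 / 55.400 = 81.59 yr.

81.6 yr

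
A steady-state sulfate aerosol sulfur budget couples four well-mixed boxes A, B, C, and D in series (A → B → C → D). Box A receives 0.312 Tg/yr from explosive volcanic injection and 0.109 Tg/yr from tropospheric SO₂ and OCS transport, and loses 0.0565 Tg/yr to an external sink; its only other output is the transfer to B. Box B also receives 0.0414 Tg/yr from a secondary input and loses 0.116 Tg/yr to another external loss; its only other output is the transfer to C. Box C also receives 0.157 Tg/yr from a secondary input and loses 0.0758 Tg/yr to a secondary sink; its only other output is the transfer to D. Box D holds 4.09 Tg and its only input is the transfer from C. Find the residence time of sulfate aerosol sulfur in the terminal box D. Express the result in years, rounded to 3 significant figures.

Box A: F(A→B) = (0.312 + 0.109) − 0.0565 = 0.36450 Tg/yr.
Box B: F(B→C) = (0.36450 + 0.0414) − 0.116 = 0.28990 Tg/yr.
Box C: F(C→D) = (0.28990 + 0.157) − 0.0758 = 0.37110 Tg/yr.
Box D throughput = its input = 0.37110 Tg/yr; τ = 4.09 / 0.37110 = 11.02 yr.

11.0 yr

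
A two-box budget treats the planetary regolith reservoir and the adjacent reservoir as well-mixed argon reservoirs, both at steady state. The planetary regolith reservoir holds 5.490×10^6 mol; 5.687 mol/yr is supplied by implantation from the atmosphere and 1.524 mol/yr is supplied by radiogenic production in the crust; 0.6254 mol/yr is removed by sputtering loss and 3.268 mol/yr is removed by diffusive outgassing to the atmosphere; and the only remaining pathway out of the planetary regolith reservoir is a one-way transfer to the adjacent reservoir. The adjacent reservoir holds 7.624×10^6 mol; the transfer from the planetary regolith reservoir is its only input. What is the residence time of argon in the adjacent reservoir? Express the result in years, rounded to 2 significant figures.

2.3×10^6 yr

Balance the planetary regolith reservoir: ΣF_in = 5.687 + 1.524 = 7.2110 mol/yr.
Transfer to the adjacent reservoir = ΣF_in − (0.6254 + 3.268) = 3.3176 mol/yr.
At steady state the output of the adjacent reservoir equals its input, 3.3176 mol/yr.
τ = M / F = 7.624×10^6 / 3.3176 = 2.298×10^6 yr.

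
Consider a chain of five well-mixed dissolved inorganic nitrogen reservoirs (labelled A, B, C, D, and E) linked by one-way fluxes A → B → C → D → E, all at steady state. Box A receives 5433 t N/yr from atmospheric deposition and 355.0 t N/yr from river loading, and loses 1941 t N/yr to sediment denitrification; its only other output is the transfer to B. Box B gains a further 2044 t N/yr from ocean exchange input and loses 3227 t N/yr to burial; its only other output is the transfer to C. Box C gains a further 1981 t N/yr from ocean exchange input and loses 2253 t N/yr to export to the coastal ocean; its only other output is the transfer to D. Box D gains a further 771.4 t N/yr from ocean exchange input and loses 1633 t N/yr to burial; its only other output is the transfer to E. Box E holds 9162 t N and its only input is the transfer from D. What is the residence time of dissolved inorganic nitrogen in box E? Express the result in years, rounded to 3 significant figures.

5.99 yr

Box A: F(A→B) = (5433 + 355.0) − 1941 = 3847.0 t N/yr.
Box B: F(B→C) = (3847.0 + 2044) − 3227 = 2664.0 t N/yr.
Box C: F(C→D) = (2664.0 + 1981) − 2253 = 2392.0 t N/yr.
Box D: F(D→E) = (2392.0 + 771.4) − 1633 = 1530.4 t N/yr.
Box E throughput = its input = 1530.4 t N/yr; τ = 9162 / 1530.4 = 5.987 yr.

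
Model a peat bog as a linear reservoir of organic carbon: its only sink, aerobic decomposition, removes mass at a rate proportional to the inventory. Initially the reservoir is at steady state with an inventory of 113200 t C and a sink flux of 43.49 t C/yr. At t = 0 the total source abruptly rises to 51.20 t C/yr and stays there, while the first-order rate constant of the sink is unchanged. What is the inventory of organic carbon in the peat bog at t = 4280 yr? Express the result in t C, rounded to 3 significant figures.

The sink rate constant is k = F₀/M₀ = 43.49/113200 = 0.0003842 yr⁻¹.
Solving dM/dt = F₁ − kM with M(0) = M₀ gives M(t) = F₁/k + (M₀ − F₁/k)·e^(−kt).
F₁/k = 51.20/0.0003842 = 133270 t C; kt = 0.0003842 × 4280 = 1.644, e^(−kt) = 0.1931.
M(4280) = 133270 + (113200 − 133270) × 0.1931 = 133270 − 3876 = 129390 t C.

129000 t C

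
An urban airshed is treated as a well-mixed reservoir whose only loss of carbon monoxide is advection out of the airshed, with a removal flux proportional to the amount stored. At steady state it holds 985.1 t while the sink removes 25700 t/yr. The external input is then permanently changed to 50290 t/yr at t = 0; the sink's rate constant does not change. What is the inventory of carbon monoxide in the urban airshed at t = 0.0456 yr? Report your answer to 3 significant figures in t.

1640 t

The sink rate constant is k = F₀/M₀ = 25700/985.1 = 26.09 yr⁻¹.
Solving dM/dt = F₁ − kM with M(0) = M₀ gives M(t) = F₁/k + (M₀ − F₁/k)·e^(−kt).
F₁/k = 50290/26.09 = 1927.7 t; kt = 26.09 × 0.0456 = 1.190, e^(−kt) = 0.3043.
M(0.0456) = 1927.7 + (985.1 − 1927.7) × 0.3043 = 1927.7 − 286.8 = 1640.8 t.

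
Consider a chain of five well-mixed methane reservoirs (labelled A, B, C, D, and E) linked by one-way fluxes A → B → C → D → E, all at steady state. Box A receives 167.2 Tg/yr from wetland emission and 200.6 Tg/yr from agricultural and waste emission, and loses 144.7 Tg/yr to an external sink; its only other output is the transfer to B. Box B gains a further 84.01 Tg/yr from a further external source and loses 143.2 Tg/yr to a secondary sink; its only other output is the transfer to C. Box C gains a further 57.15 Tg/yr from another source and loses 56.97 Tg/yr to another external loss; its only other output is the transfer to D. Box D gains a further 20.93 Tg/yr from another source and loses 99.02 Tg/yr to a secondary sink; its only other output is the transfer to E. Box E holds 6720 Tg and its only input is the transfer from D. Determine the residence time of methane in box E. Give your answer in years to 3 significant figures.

78.1 yr

Box A: F(A→B) = (167.2 + 200.6) − 144.7 = 223.10 Tg/yr.
Box B: F(B→C) = (223.10 + 84.01) − 143.2 = 163.91 Tg/yr.
Box C: F(C→D) = (163.91 + 57.15) − 56.97 = 164.09 Tg/yr.
Box D: F(D→E) = (164.09 + 20.93) − 99.02 = 86.000 Tg/yr.
Box E throughput = its input = 86.000 Tg/yr; τ = 6720 / 86.000 = 78.14 yr.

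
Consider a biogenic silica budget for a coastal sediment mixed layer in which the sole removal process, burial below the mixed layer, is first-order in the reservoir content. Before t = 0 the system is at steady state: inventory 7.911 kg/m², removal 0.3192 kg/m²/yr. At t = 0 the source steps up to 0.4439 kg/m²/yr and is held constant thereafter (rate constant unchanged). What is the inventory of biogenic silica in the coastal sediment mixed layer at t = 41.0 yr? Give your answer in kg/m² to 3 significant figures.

10.4 kg/m²

Residence time τ = M₀/F₀ = 24.78 yr. The eventual steady state is M_∞ = M₀·(F₁/F₀) = 7.911 × 0.4439/0.3192 = 11.002 kg/m².
The anomaly ΔM(t) = M(t) − M_∞ decays as ΔM₀·e^(−t/τ) with ΔM₀ = 7.911 − 11.002 = −3.091 kg/m².
At t = 41.0 yr, e^(−t/τ) = e^(−1.654) = 0.1912, so ΔM = −0.5910 kg/m² and M = 11.002 − 0.5910 = 10.411 kg/m².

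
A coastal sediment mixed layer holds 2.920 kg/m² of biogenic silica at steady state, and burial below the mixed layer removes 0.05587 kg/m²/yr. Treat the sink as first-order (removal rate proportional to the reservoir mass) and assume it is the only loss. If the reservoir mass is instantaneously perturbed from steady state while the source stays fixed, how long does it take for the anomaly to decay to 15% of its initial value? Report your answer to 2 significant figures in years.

For a linear reservoir the anomaly decays as exp(−t/τ) with τ = M/F = 2.920/0.05587 = 52.26 yr.
exp(−t/τ) = 0.15 ⇒ t = −τ ln(0.15) = 52.26 × 1.897 = 99.15 yr.

99 yr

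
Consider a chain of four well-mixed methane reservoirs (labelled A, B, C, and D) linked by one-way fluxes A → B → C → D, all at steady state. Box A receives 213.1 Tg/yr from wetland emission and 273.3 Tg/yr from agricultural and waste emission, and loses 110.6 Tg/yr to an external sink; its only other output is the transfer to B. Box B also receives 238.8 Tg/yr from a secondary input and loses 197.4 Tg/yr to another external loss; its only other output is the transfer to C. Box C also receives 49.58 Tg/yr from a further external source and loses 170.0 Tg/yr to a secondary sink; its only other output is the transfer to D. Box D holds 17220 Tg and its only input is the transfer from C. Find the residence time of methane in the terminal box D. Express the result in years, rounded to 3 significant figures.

Box A: F(A→B) = (213.1 + 273.3) − 110.6 = 375.80 Tg/yr.
Box B: F(B→C) = (375.80 + 238.8) − 197.4 = 417.20 Tg/yr.
Box C: F(C→D) = (417.20 + 49.58) − 170.0 = 296.78 Tg/yr.
Box D throughput = its input = 296.78 Tg/yr; τ = 17220 / 296.78 = 58.02 yr.

58.0 yr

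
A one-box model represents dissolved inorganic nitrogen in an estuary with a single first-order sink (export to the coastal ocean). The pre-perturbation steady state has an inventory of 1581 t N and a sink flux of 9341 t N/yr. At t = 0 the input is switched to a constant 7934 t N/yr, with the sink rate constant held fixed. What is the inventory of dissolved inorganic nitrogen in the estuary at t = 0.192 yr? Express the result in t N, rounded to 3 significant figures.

Residence time τ = M₀/F₀ = 0.1693 yr. The eventual steady state is M_∞ = M₀·(F₁/F₀) = 1581 × 7934/9341 = 1342.9 t N.
The anomaly ΔM(t) = M(t) − M_∞ decays as ΔM₀·e^(−t/τ) with ΔM₀ = 1581 − 1342.9 = 238.1 t N.
At t = 0.192 yr, e^(−t/τ) = e^(−1.134) = 0.3216, so ΔM = 76.59 t N and M = 1342.9 + 76.59 = 1419.5 t N.

1420 t N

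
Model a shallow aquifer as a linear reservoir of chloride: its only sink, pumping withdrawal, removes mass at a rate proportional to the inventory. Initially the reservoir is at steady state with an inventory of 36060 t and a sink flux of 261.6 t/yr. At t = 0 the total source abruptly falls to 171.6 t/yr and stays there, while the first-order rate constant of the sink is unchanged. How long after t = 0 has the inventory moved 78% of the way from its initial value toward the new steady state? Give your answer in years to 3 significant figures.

209 yr

τ = M₀/F₀ = 36060/261.6 = 137.8 yr.
The remaining gap fraction is e^(−t/τ); 78% covered ⇒ e^(−t/τ) = 0.220.
t = −τ ln(0.220) = 137.8 × 1.514 = 208.7 yr.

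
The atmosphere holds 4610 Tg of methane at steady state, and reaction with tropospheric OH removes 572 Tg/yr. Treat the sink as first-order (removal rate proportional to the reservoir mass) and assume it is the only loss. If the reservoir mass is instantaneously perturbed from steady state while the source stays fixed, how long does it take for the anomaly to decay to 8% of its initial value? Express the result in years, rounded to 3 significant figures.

20.4 yr

For a linear reservoir the anomaly decays as exp(−t/τ) with τ = M/F = 4610/572 = 8.059 yr.
exp(−t/τ) = 0.08 ⇒ t = −τ ln(0.08) = 8.059 × 2.526 = 20.36 yr.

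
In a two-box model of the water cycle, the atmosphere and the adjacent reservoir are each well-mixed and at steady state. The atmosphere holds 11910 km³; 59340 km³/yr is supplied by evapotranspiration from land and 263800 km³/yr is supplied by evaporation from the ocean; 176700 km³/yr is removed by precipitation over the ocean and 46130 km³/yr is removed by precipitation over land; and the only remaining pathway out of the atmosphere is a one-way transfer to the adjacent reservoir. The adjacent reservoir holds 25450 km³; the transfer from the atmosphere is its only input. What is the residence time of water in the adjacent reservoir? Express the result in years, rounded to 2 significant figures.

0.25 yr

Balance the atmosphere: ΣF_in = 59340 + 263800 = 323140 km³/yr.
Transfer to the adjacent reservoir = ΣF_in − (176700 + 46130) = 100310 km³/yr.
At steady state the output of the adjacent reservoir equals its input, 100310 km³/yr.
τ = M / F = 25450 / 100310 = 0.2537 yr.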